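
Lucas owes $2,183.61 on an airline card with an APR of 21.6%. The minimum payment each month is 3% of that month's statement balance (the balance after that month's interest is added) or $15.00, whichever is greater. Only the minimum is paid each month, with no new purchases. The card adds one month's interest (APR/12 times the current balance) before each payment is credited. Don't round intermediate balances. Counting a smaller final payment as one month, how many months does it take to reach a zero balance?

169 months

Monthly rate r = 21.6%/12 = 1.8% = 0.018.
While 3% of the post-interest balance exceeds $15.00, each month B ← (B·(1+r))·(1 − 0.03), i.e. B shrinks by the factor (1+r)·0.97 = 0.98746.
This holds for months 1–119. Entering month 120 the balance is $486.40; 3% of the post-interest balance is now below $15.00, so the flat $15.00 minimum applies from here.
From month 120 a fixed $15.00 at rate r clears $486.40 in 50 more payments. Total: 119 + 50 = 169 months.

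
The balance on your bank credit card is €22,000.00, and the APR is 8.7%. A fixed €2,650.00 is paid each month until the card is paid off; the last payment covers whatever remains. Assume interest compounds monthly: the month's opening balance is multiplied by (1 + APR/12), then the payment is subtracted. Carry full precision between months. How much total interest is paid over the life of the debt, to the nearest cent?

€774.36

Monthly rate r = 8.7%/12 = 0.725% = 0.00725.
Payoff takes n = ⌈−ln(1 − rB₀/P)/ln(1+r)⌉ = ⌈8.593⌉ = 9 payments; the last is €1,574.36.
Total paid = 8·€2,650.00 + €1,574.36 = €22,774.36.
Total interest = total paid − principal = €22,774.36 − €22,000.00 = €774.36.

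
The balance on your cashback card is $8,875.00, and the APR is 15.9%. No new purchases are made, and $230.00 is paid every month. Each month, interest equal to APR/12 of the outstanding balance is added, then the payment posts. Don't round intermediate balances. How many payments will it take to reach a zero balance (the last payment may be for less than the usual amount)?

Monthly rate r = 15.9%/12 = 1.325% = 0.01325.
Recurrence: B ← B·(1+r) − $230.00.
Month 1: interest $117.59; balance after payment $8,762.59.
Month 2: interest $116.10; balance after payment $8,648.70.
Closed form: n = −ln(1 − rB₀/P)/ln(1+r) = −ln(0.48872)/ln(1.01325) ≈ 54.392, so the balance reaches zero during payment 55.

55 payments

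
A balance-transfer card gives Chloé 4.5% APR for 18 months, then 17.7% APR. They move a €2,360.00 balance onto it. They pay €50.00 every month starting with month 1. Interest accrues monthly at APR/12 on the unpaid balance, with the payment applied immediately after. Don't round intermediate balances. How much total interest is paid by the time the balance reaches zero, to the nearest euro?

€712

Promo months 1–18 at r₀ = 4.5%/12 = 0.00375; months 19+ at r₁ = 17.7%/12 = 0.01475.
After month 18: iterate B ← B·(1+r₀) − €50.00 for 18 months → €1,595.21.
Then at r₁ with €50.00/mo: n₂ = −ln(1 − r₁·B/P)/ln(1+r₁) ≈ 43.43 → 44 more payments.
Total paid = 61·€50.00 + €21.84 = €3,071.84; interest = €3,071.84 − €2,360.00 = €711.84.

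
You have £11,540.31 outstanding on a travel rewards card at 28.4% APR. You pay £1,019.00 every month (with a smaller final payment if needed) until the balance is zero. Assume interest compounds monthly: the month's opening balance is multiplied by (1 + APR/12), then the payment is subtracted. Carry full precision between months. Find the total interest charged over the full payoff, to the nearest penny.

Monthly rate r = 28.4%/12 = 2.36667% = 0.0236667.
Payoff takes n = ⌈−ln(1 − rB₀/P)/ln(1+r)⌉ = ⌈13.339⌉ = 14 payments; the last is £348.17.
Total paid = 13·£1,019.00 + £348.17 = £13,595.17.
Total interest = total paid − principal = £13,595.17 − £11,540.31 = £2,054.86.

£2,054.86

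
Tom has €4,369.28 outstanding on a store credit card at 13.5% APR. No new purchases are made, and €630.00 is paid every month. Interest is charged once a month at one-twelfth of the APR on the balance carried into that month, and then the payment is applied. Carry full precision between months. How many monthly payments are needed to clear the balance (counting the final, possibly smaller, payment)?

8 months

Monthly rate r = 13.5%/12 = 1.125% = 0.01125.
Recurrence: B ← B·(1+r) − €630.00.
Month 1: interest €49.15; balance after payment €3,788.43.
Month 2: interest €42.62; balance after payment €3,201.05.
Closed form: n = −ln(1 − rB₀/P)/ln(1+r) = −ln(0.92198)/ln(1.01125) ≈ 7.261, so the balance reaches zero during payment 8.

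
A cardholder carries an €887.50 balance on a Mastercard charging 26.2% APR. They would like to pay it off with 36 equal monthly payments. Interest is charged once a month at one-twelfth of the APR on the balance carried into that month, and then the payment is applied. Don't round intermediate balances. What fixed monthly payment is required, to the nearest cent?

€35.85

Monthly rate r = 26.2%/12 = 2.18333% = 0.0218333.
Level-payment amortization: P = B₀·r / (1 − (1+r)^(−n)) = 887.50·0.0218333 / (1 − 1.02183^(−36)).
Denominator 1 − (1+r)^(−36) = 0.540466017.
P = 19.3771 / 0.540466017 ≈ 35.85.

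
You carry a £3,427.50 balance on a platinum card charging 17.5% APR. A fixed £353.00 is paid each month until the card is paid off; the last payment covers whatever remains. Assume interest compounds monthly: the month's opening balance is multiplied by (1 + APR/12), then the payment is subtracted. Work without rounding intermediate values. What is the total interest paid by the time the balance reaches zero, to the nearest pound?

Monthly rate r = 17.5%/12 = 1.45833% = 0.0145833.
Payoff takes n = ⌈−ln(1 − rB₀/P)/ln(1+r)⌉ = ⌈10.546⌉ = 11 payments; the last is £193.33.
Total paid = 10·£353.00 + £193.33 = £3,723.33.
Total interest = total paid − principal = £3,723.33 − £3,427.50 = £295.83.

£296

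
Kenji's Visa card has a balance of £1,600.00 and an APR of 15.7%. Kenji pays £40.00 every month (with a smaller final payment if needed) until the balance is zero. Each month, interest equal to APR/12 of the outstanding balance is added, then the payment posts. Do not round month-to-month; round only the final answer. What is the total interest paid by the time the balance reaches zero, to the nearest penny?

£680.07

Monthly rate r = 15.7%/12 = 1.30833% = 0.0130833.
Payoff takes n = ⌈−ln(1 − rB₀/P)/ln(1+r)⌉ = ⌈57.002⌉ = 58 payments; the last is £0.07.
Total paid = 57·£40.00 + £0.07 = £2,280.07.
Total interest = total paid − principal = £2,280.07 − £1,600.00 = £680.07.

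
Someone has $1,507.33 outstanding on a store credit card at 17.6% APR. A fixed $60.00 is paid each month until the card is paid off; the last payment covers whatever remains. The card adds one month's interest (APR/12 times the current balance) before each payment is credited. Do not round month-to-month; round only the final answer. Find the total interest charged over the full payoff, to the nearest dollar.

Monthly rate r = 17.6%/12 = 1.46667% = 0.0146667.
Payoff takes n = ⌈−ln(1 − rB₀/P)/ln(1+r)⌉ = ⌈31.565⌉ = 32 payments; the last is $34.01.
Total paid = 31·$60.00 + $34.01 = $1,894.01.
Total interest = total paid − principal = $1,894.01 − $1,507.33 = $386.68.

$387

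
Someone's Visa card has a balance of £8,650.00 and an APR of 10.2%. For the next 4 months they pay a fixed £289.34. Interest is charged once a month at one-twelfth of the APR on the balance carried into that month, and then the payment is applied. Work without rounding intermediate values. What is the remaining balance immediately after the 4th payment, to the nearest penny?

Monthly rate r = 10.2%/12 = 0.85% = 0.0085.
Each month: B ← B·(1+r) − £289.34.
Month 1: interest £73.52; balance after payment £8,434.18.
Month 2: interest £71.69; balance after payment £8,216.54.
Month 3: interest £69.84; balance after payment £7,997.04.
Month 4: interest £67.97; balance after payment £7,775.67.

£7,775.67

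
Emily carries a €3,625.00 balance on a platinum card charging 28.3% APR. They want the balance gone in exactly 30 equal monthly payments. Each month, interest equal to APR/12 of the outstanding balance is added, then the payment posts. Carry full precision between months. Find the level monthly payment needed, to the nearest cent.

€169.94

Monthly rate r = 28.3%/12 = 2.35833% = 0.0235833.
Level-payment amortization: P = B₀·r / (1 − (1+r)^(−n)) = 3625.00·0.0235833 / (1 − 1.02358^(−30)).
Denominator 1 − (1+r)^(−30) = 0.503060148.
P = 85.4896 / 0.503060148 ≈ 169.94.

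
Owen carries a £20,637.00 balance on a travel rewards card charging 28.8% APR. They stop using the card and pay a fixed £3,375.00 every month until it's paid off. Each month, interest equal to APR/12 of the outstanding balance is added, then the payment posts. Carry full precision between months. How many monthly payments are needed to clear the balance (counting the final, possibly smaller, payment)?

Monthly rate r = 28.8%/12 = 2.4% = 0.024.
Recurrence: B ← B·(1+r) − £3,375.00.
Month 1: interest £495.29; balance after payment £17,757.29.
Month 2: interest £426.17; balance after payment £14,808.46.
Closed form: n = −ln(1 − rB₀/P)/ln(1+r) = −ln(0.85325)/ln(1.024) ≈ 6.692, so the balance reaches zero during payment 7.

7 months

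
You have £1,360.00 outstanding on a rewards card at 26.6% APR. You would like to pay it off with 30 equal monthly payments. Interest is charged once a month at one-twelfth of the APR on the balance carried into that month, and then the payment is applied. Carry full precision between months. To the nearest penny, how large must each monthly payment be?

Monthly rate r = 26.6%/12 = 2.21667% = 0.0221667.
Level-payment amortization: P = B₀·r / (1 − (1+r)^(−n)) = 1360.00·0.0221667 / (1 − 1.02217^(−30)).
Denominator 1 − (1+r)^(−30) = 0.481977563.
P = 30.1467 / 0.481977563 ≈ 62.55.

£62.55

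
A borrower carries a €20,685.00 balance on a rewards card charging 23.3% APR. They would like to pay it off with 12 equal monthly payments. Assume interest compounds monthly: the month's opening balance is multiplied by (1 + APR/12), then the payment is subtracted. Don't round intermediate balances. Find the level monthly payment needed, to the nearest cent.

€1,948.96

Monthly rate r = 23.3%/12 = 1.94167% = 0.0194167.
Level-payment amortization: P = B₀·r / (1 − (1+r)^(−n)) = 20685.00·0.0194167 / (1 − 1.01942^(−12)).
Denominator 1 − (1+r)^(−12) = 0.206075428.
P = 401.634 / 0.206075428 ≈ 1948.96.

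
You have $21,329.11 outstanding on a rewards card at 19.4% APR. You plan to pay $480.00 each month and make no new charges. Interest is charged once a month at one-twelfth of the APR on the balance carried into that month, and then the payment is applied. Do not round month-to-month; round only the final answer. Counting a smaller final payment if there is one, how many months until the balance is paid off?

Monthly rate r = 19.4%/12 = 1.61667% = 0.0161667.
Recurrence: B ← B·(1+r) − $480.00.
Month 1: interest $344.82; balance after payment $21,193.93.
Month 2: interest $342.64; balance after payment $21,056.57.
Closed form: n = −ln(1 − rB₀/P)/ln(1+r) = −ln(0.28162)/ln(1.01617) ≈ 79.014, so the balance reaches zero during payment 80.

80 payments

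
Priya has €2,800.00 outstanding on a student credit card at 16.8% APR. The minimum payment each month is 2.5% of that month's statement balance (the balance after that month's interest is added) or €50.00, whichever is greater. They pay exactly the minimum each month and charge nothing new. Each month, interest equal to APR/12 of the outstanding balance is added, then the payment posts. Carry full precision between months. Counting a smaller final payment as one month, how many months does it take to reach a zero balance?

Monthly rate r = 16.8%/12 = 1.4% = 0.014.
While 2.5% of the post-interest balance exceeds €50.00, each month B ← (B·(1+r))·(1 − 0.025), i.e. B shrinks by the factor (1+r)·0.975 = 0.98865.
This holds for months 1–31. Entering month 32 the balance is €1,965.52; 2.5% of the post-interest balance is now below €50.00, so the flat €50.00 minimum applies from here.
From month 32 a fixed €50.00 at rate r clears €1,965.52 in 58 more payments. Total: 31 + 58 = 89 months.

89 months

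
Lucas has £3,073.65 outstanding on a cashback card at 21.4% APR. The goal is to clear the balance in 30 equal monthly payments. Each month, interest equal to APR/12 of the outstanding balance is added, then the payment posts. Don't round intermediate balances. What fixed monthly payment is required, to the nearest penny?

£133.18

Monthly rate r = 21.4%/12 = 1.78333% = 0.0178333.
Level-payment amortization: P = B₀·r / (1 − (1+r)^(−n)) = 3073.65·0.0178333 / (1 − 1.01783^(−30)).
Denominator 1 − (1+r)^(−30) = 0.411563083.
P = 54.8134 / 0.411563083 ≈ 133.18.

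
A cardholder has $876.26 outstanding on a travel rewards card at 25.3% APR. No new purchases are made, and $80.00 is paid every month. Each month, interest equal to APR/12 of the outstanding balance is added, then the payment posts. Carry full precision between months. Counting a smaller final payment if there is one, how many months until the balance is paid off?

13 payments

Monthly rate r = 25.3%/12 = 2.10833% = 0.0210833.
Recurrence: B ← B·(1+r) − $80.00.
Month 1: interest $18.47; balance after payment $814.73.
Month 2: interest $17.18; balance after payment $751.91.
Closed form: n = −ln(1 − rB₀/P)/ln(1+r) = −ln(0.76907)/ln(1.02108) ≈ 12.585, so the balance reaches zero during payment 13.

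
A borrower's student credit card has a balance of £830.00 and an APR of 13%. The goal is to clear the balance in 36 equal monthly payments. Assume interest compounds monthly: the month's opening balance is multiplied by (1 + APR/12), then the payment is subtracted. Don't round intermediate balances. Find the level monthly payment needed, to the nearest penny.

£27.97

Monthly rate r = 13%/12 = 1.08333% = 0.0108333.
Level-payment amortization: P = B₀·r / (1 − (1+r)^(−n)) = 830.00·0.0108333 / (1 − 1.01083^(−36)).
Denominator 1 − (1+r)^(−36) = 0.321521599.
P = 8.99167 / 0.321521599 ≈ 27.97.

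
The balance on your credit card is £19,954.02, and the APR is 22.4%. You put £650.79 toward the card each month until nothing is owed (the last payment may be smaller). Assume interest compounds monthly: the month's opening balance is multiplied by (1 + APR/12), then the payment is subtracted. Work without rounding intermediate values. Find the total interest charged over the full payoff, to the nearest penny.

£9,936.37

Monthly rate r = 22.4%/12 = 1.86667% = 0.0186667.
Payoff takes n = ⌈−ln(1 − rB₀/P)/ln(1+r)⌉ = ⌈45.929⌉ = 46 payments; the last is £604.84.
Total paid = 45·£650.79 + £604.84 = £29,890.39.
Total interest = total paid − principal = £29,890.39 − £19,954.02 = £9,936.37.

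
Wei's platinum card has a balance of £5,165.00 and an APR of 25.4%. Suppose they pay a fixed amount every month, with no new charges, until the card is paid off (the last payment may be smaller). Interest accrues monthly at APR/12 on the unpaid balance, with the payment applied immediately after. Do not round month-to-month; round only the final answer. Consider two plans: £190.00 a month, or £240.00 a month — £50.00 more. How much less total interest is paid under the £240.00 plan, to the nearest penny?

£804.65

Monthly rate r = 25.4%/12 = 2.11667% = 0.0211667.
At £190.00/mo: n = ⌈−ln(1 − rB₀/P)/ln(1+r)⌉ = 41 payments (last £170.49); total interest = total paid − £5,165.00 = £2,605.49.
At £240.00/mo: 30 payments (last £5.84); total interest £1,800.84.
Interest saved = £2,605.49 − £1,800.84 = £804.65.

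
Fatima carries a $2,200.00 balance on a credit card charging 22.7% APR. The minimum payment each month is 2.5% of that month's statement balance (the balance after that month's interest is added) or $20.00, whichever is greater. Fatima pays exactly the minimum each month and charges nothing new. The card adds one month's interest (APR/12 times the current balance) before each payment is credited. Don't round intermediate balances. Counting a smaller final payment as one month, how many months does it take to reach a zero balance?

Monthly rate r = 22.7%/12 = 1.89167% = 0.0189167.
While 2.5% of the post-interest balance exceeds $20.00, each month B ← (B·(1+r))·(1 − 0.025), i.e. B shrinks by the factor (1+r)·0.975 = 0.99344.
This holds for months 1–157. Entering month 158 the balance is $783.28; 2.5% of the post-interest balance is now below $20.00, so the flat $20.00 minimum applies from here.
From month 158 a fixed $20.00 at rate r clears $783.28 in 73 more payments. Total: 157 + 73 = 230 months.

230 months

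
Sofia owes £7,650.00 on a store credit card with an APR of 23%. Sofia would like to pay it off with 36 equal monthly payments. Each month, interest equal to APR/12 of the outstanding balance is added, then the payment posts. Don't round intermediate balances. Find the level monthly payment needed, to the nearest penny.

Monthly rate r = 23%/12 = 1.91667% = 0.0191667.
Level-payment amortization: P = B₀·r / (1 − (1+r)^(−n)) = 7650.00·0.0191667 / (1 − 1.01917^(−36)).
Denominator 1 − (1+r)^(−36) = 0.495138324.
P = 146.625 / 0.495138324 ≈ 296.13.

£296.13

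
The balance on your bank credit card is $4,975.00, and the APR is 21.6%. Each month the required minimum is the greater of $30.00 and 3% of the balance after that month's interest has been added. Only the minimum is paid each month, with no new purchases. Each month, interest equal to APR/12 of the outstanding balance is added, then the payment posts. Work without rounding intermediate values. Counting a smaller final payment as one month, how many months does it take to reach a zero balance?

179 months

Monthly rate r = 21.6%/12 = 1.8% = 0.018.
While 3% of the post-interest balance exceeds $30.00, each month B ← (B·(1+r))·(1 − 0.03), i.e. B shrinks by the factor (1+r)·0.97 = 0.98746.
This holds for months 1–129. Entering month 130 the balance is $976.81; 3% of the post-interest balance is now below $30.00, so the flat $30.00 minimum applies from here.
From month 130 a fixed $30.00 at rate r clears $976.81 in 50 more payments. Total: 129 + 50 = 179 months.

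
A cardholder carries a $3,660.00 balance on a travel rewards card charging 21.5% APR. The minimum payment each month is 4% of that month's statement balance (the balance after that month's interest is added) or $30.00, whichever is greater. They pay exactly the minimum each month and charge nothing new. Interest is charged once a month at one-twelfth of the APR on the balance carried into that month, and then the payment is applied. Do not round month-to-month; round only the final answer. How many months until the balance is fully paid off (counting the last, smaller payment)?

Monthly rate r = 21.5%/12 = 1.79167% = 0.0179167.
While 4% of the post-interest balance exceeds $30.00, each month B ← (B·(1+r))·(1 − 0.04), i.e. B shrinks by the factor (1+r)·0.96 = 0.9772.
This holds for months 1–70. Entering month 71 the balance is $728.32; 4% of the post-interest balance is now below $30.00, so the flat $30.00 minimum applies from here.
From month 71 a fixed $30.00 at rate r clears $728.32 in 33 more payments. Total: 70 + 33 = 103 months.

103 months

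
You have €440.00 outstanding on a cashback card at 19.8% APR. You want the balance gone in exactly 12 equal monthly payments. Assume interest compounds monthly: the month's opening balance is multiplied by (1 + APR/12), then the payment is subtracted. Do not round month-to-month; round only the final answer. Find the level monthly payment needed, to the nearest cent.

€40.72

Monthly rate r = 19.8%/12 = 1.65% = 0.0165.
Level-payment amortization: P = B₀·r / (1 − (1+r)^(−n)) = 440.00·0.0165 / (1 − 1.0165^(−12)).
Denominator 1 − (1+r)^(−12) = 0.178303562.
P = 7.26 / 0.178303562 ≈ 40.72.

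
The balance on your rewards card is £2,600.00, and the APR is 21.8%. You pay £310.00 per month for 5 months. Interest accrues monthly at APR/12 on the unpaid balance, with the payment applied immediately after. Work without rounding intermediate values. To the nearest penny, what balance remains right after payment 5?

£1,237.56

Monthly rate r = 21.8%/12 = 1.81667% = 0.0181667.
Each month: B ← B·(1+r) − £310.00.
Month 1: interest £47.23; balance after payment £2,337.23.
Month 2: interest £42.46; balance after payment £2,069.69.
Month 3: interest £37.60; balance after payment £1,797.29.
Month 4: interest £32.65; balance after payment £1,519.94.
Month 5: interest £27.61; balance after payment £1,237.56.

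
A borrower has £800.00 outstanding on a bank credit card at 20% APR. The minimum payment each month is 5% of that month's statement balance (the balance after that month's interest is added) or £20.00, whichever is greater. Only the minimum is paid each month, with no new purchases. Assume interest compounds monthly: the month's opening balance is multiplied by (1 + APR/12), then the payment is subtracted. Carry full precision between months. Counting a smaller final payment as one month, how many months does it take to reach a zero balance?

45 months

Monthly rate r = 20%/12 = 1.66667% = 0.0166667.
While 5% of the post-interest balance exceeds £20.00, each month B ← (B·(1+r))·(1 − 0.05), i.e. B shrinks by the factor (1+r)·0.95 = 0.96583.
This holds for months 1–21. Entering month 22 the balance is £385.51; 5% of the post-interest balance is now below £20.00, so the flat £20.00 minimum applies from here.
From month 22 a fixed £20.00 at rate r clears £385.51 in 24 more payments. Total: 21 + 24 = 45 months.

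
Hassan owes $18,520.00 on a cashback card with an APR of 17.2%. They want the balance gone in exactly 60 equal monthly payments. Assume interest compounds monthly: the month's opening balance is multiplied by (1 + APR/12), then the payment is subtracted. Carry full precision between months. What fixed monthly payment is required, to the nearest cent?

$462.26

Monthly rate r = 17.2%/12 = 1.43333% = 0.0143333.
Level-payment amortization: P = B₀·r / (1 − (1+r)^(−n)) = 18520.00·0.0143333 / (1 − 1.01433^(−60)).
Denominator 1 − (1+r)^(−60) = 0.574246583.
P = 265.453 / 0.574246583 ≈ 462.26.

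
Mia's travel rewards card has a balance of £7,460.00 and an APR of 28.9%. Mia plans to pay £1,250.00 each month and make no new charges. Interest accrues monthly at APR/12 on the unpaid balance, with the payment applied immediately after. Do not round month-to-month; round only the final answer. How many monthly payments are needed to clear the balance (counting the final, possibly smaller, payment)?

Monthly rate r = 28.9%/12 = 2.40833% = 0.0240833.
Recurrence: B ← B·(1+r) − £1,250.00.
Month 1: interest £179.66; balance after payment £6,389.66.
Month 2: interest £153.88; balance after payment £5,293.55.
Closed form: n = −ln(1 − rB₀/P)/ln(1+r) = −ln(0.85627)/ln(1.02408) ≈ 6.520, so the balance reaches zero during payment 7.

7 payments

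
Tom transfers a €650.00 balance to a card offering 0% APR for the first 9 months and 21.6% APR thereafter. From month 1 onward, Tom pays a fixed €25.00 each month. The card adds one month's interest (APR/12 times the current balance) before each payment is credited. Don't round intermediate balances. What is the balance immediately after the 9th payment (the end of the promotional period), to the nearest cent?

Promo months 1–9 at r₀ = 0%/12 = 0; months 10+ at r₁ = 21.6%/12 = 0.018.
After month 9 (no interest yet): B = €650.00 − 9·€25.00 = €425.00.

€425.00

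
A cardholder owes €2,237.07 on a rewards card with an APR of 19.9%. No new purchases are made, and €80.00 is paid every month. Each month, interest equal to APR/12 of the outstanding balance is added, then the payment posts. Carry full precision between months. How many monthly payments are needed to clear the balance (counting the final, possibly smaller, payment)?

38 payments

Monthly rate r = 19.9%/12 = 1.65833% = 0.0165833.
Recurrence: B ← B·(1+r) − €80.00.
Month 1: interest €37.10; balance after payment €2,194.17.
Month 2: interest €36.39; balance after payment €2,150.55.
Closed form: n = −ln(1 − rB₀/P)/ln(1+r) = −ln(0.53627)/ln(1.01658) ≈ 37.885, so the balance reaches zero during payment 38.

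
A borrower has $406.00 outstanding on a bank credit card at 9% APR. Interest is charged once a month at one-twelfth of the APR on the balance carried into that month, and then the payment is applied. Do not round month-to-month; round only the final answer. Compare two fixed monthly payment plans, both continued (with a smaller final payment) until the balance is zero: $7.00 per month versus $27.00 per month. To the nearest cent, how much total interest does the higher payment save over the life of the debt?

Monthly rate r = 9%/12 = 0.75% = 0.0075.
At $7.00/mo: n = ⌈−ln(1 − rB₀/P)/ln(1+r)⌉ = 77 payments (last $2.87); total interest = total paid − $406.00 = $128.87.
At $27.00/mo: 17 payments (last $0.39); total interest $26.39.
Interest saved = $128.87 − $26.39 = $102.48.

$102.48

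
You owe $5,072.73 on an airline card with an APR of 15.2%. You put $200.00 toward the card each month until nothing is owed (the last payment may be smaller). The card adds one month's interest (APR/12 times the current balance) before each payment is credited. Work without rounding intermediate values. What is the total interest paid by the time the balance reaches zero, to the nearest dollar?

Monthly rate r = 15.2%/12 = 1.26667% = 0.0126667.
Payoff takes n = ⌈−ln(1 − rB₀/P)/ln(1+r)⌉ = ⌈30.788⌉ = 31 payments; the last is $157.87.
Total paid = 30·$200.00 + $157.87 = $6,157.87.
Total interest = total paid − principal = $6,157.87 − $5,072.73 = $1,085.14.

$1,085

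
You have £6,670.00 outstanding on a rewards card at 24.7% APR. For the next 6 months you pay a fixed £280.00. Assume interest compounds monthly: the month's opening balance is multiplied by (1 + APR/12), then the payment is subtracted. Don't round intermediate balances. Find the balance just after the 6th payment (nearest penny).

£5,768.46

Monthly rate r = 24.7%/12 = 2.05833% = 0.0205833.
Each month: B ← B·(1+r) − £280.00.
Month 1: interest £137.29; balance after payment £6,527.29.
Month 2: interest £134.35; balance after payment £6,381.64.
Month 3: interest £131.36; balance after payment £6,233.00.
Month 4: interest £128.30; balance after payment £6,081.30.
Month 5: interest £125.17; balance after payment £5,926.47.
Month 6: interest £121.99; balance after payment £5,768.46.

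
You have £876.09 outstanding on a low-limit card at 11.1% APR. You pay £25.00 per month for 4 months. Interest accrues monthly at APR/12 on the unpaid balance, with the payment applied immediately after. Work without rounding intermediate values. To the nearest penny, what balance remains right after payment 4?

£807.56

Monthly rate r = 11.1%/12 = 0.925% = 0.00925.
Each month: B ← B·(1+r) − £25.00.
Month 1: interest £8.10; balance after payment £859.19.
Month 2: interest £7.95; balance after payment £842.14.
Month 3: interest £7.79; balance after payment £824.93.
Month 4: interest £7.63; balance after payment £807.56.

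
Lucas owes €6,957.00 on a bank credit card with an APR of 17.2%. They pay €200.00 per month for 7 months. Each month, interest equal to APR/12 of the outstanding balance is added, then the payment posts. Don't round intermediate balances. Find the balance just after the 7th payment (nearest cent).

Monthly rate r = 17.2%/12 = 1.43333% = 0.0143333.
Each month: B ← B·(1+r) − €200.00.
Month 1: interest €99.72; balance after payment €6,856.72.
Month 2: interest €98.28; balance after payment €6,755.00.
Month 3: interest €96.82; balance after payment €6,651.82.
Month 4: interest €95.34; balance after payment €6,547.16.
Month 5: interest €93.84; balance after payment €6,441.00.
Month 6: interest €92.32; balance after payment €6,333.32.
Month 7: interest €90.78; balance after payment €6,224.10.

€6,224.10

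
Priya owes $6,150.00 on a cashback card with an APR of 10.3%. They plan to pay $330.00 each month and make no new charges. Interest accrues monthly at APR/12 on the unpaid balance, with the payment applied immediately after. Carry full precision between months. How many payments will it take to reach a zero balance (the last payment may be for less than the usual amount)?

21 months

Monthly rate r = 10.3%/12 = 0.858333% = 0.00858333.
Recurrence: B ← B·(1+r) − $330.00.
Month 1: interest $52.79; balance after payment $5,872.79.
Month 2: interest $50.41; balance after payment $5,593.20.
Closed form: n = −ln(1 − rB₀/P)/ln(1+r) = −ln(0.84004)/ln(1.00858) ≈ 20.395, so the balance reaches zero during payment 21.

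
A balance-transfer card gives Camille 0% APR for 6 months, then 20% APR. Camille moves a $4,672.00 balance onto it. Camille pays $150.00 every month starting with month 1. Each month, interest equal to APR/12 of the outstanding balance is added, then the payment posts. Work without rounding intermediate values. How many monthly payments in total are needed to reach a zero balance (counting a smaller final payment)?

39 payments

Promo months 1–6 at r₀ = 0%/12 = 0; months 7+ at r₁ = 20%/12 = 0.0166667.
After month 6 (no interest yet): B = $4,672.00 − 6·$150.00 = $3,772.00.
Then at r₁ with $150.00/mo: n₂ = −ln(1 − r₁·B/P)/ln(1+r₁) ≈ 32.86 → 33 more payments.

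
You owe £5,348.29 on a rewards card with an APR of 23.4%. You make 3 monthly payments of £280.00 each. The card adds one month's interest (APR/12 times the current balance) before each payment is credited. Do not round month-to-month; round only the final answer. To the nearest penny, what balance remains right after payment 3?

£4,810.82

Monthly rate r = 23.4%/12 = 1.95% = 0.0195.
Each month: B ← B·(1+r) − £280.00.
Month 1: interest £104.29; balance after payment £5,172.58.
Month 2: interest £100.87; balance after payment £4,993.45.
Month 3: interest £97.37; balance after payment £4,810.82.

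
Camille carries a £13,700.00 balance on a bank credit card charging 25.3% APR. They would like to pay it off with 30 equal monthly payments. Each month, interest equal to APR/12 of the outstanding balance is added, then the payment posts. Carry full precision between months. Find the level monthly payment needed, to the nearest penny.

£620.85

Monthly rate r = 25.3%/12 = 2.10833% = 0.0210833.
Level-payment amortization: P = B₀·r / (1 − (1+r)^(−n)) = 13700.00·0.0210833 / (1 − 1.02108^(−30)).
Denominator 1 − (1+r)^(−30) = 0.465233275.
P = 288.842 / 0.465233275 ≈ 620.85.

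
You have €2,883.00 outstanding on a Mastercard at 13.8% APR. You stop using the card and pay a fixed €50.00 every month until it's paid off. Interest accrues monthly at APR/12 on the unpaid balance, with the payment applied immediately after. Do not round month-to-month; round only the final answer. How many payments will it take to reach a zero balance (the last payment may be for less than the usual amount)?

Monthly rate r = 13.8%/12 = 1.15% = 0.0115.
Recurrence: B ← B·(1+r) − €50.00.
Month 1: interest €33.15; balance after payment €2,866.15.
Month 2: interest €32.96; balance after payment €2,849.12.
Closed form: n = −ln(1 − rB₀/P)/ln(1+r) = −ln(0.33691)/ln(1.0115) ≈ 95.146, so the balance reaches zero during payment 96.

96 payments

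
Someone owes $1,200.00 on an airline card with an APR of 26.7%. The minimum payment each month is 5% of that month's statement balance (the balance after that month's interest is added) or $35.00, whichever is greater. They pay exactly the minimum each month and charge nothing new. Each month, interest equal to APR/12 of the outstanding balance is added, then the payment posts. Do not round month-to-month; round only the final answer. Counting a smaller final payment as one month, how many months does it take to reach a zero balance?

46 months

Monthly rate r = 26.7%/12 = 2.225% = 0.02225.
While 5% of the post-interest balance exceeds $35.00, each month B ← (B·(1+r))·(1 − 0.05), i.e. B shrinks by the factor (1+r)·0.95 = 0.97114.
This holds for months 1–20. Entering month 21 the balance is $668.03; 5% of the post-interest balance is now below $35.00, so the flat $35.00 minimum applies from here.
From month 21 a fixed $35.00 at rate r clears $668.03 in 26 more payments. Total: 20 + 26 = 46 months.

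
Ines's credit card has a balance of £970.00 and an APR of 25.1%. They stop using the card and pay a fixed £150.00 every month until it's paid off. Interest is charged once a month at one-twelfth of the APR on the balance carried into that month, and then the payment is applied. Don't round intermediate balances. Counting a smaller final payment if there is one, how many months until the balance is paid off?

Monthly rate r = 25.1%/12 = 2.09167% = 0.0209167.
Recurrence: B ← B·(1+r) − £150.00.
Month 1: interest £20.29; balance after payment £840.29.
Month 2: interest £17.58; balance after payment £707.87.
Closed form: n = −ln(1 − rB₀/P)/ln(1+r) = −ln(0.86474)/ln(1.02092) ≈ 7.020, so the balance reaches zero during payment 8.

8 months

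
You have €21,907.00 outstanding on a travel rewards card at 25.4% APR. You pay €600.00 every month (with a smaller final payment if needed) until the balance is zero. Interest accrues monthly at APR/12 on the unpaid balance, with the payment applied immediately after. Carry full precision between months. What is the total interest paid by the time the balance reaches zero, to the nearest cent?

Monthly rate r = 25.4%/12 = 2.11667% = 0.0211667.
Payoff takes n = ⌈−ln(1 − rB₀/P)/ln(1+r)⌉ = ⌈70.757⌉ = 71 payments; the last is €455.31.
Total paid = 70·€600.00 + €455.31 = €42,455.31.
Total interest = total paid − principal = €42,455.31 − €21,907.00 = €20,548.31.

€20,548.31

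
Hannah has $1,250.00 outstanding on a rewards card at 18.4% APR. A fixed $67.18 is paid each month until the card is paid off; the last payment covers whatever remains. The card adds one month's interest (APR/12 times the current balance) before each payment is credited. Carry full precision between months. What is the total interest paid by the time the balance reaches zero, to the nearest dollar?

Monthly rate r = 18.4%/12 = 1.53333% = 0.0153333.
Payoff takes n = ⌈−ln(1 − rB₀/P)/ln(1+r)⌉ = ⌈22.074⌉ = 23 payments; the last is $5.00.
Total paid = 22·$67.18 + $5.00 = $1,482.96.
Total interest = total paid − principal = $1,482.96 − $1,250.00 = $232.96.

$233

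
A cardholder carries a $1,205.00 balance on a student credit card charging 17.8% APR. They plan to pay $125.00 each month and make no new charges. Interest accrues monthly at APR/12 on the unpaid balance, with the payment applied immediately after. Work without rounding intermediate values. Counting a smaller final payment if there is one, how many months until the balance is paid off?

11 payments

Monthly rate r = 17.8%/12 = 1.48333% = 0.0148333.
Recurrence: B ← B·(1+r) − $125.00.
Month 1: interest $17.87; balance after payment $1,097.87.
Month 2: interest $16.29; balance after payment $989.16.
Closed form: n = −ln(1 − rB₀/P)/ln(1+r) = −ln(0.85701)/ln(1.01483) ≈ 10.480, so the balance reaches zero during payment 11.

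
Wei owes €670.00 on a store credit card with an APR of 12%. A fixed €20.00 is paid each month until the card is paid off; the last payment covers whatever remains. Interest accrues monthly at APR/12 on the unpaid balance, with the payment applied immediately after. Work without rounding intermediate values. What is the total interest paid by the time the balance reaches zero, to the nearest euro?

Monthly rate r = 12%/12 = 1% = 0.01.
Payoff takes n = ⌈−ln(1 − rB₀/P)/ln(1+r)⌉ = ⌈41.000⌉ = 42 payments; the last is €0.01.
Total paid = 41·€20.00 + €0.01 = €820.01.
Total interest = total paid − principal = €820.01 − €670.00 = €150.01.

€150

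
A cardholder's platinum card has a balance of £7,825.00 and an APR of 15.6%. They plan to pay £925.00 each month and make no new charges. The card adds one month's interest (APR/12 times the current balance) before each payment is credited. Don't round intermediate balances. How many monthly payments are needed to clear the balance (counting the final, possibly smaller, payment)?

Monthly rate r = 15.6%/12 = 1.3% = 0.013.
Recurrence: B ← B·(1+r) − £925.00.
Month 1: interest £101.72; balance after payment £7,001.73.
Month 2: interest £91.02; balance after payment £6,167.75.
Closed form: n = −ln(1 − rB₀/P)/ln(1+r) = −ln(0.89003)/ln(1.013) ≈ 9.020, so the balance reaches zero during payment 10.

10 payments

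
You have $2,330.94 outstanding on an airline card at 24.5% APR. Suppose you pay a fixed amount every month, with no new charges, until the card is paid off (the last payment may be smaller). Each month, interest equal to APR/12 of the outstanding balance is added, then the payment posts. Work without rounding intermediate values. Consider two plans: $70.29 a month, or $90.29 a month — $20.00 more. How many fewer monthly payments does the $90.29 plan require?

18 fewer payments

Monthly rate r = 24.5%/12 = 2.04167% = 0.0204167.
At $70.29/mo: n = ⌈−ln(1 − rB₀/P)/ln(1+r)⌉ = 56 payments (last $64.94); total interest = total paid − $2,330.94 = $1,599.95.
At $90.29/mo: 38 payments (last $4.60); total interest $1,014.39.
Payments saved = 56 − 38 = 18.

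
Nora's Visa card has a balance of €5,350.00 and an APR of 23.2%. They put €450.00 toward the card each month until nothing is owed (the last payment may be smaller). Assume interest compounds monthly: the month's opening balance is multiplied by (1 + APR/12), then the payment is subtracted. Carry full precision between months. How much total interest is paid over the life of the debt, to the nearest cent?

€788.58

Monthly rate r = 23.2%/12 = 1.93333% = 0.0193333.
Payoff takes n = ⌈−ln(1 − rB₀/P)/ln(1+r)⌉ = ⌈13.639⌉ = 14 payments; the last is €288.58.
Total paid = 13·€450.00 + €288.58 = €6,138.58.
Total interest = total paid − principal = €6,138.58 − €5,350.00 = €788.58.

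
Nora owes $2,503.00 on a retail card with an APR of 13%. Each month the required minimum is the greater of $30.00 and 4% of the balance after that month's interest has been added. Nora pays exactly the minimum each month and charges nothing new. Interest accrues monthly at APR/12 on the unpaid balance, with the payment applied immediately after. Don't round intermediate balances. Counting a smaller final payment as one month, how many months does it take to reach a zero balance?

Monthly rate r = 13%/12 = 1.08333% = 0.0108333.
While 4% of the post-interest balance exceeds $30.00, each month B ← (B·(1+r))·(1 − 0.04), i.e. B shrinks by the factor (1+r)·0.96 = 0.9704.
This holds for months 1–41. Entering month 42 the balance is $730.20; 4% of the post-interest balance is now below $30.00, so the flat $30.00 minimum applies from here.
From month 42 a fixed $30.00 at rate r clears $730.20 in 29 more payments. Total: 41 + 29 = 70 months.

70 months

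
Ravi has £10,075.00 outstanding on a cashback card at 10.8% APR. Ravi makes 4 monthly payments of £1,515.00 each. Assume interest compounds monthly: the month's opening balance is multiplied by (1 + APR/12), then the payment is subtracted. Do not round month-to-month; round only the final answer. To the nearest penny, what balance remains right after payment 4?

£4,300.32

Monthly rate r = 10.8%/12 = 0.9% = 0.009.
Each month: B ← B·(1+r) − £1,515.00.
Month 1: interest £90.68; balance after payment £8,650.67.
Month 2: interest £77.86; balance after payment £7,213.53.
Month 3: interest £64.92; balance after payment £5,763.45.
Month 4: interest £51.87; balance after payment £4,300.32.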